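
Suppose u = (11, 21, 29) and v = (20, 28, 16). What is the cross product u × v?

i: 21·16 - 29·28 = 336 - 812 = -476
j: 29·20 - 11·16 = 580 - 176 = 404
k: 11·28 - 21·20 = 308 - 420 = -112
u × v = (-476, 404, -112)

(-476, 404, -112)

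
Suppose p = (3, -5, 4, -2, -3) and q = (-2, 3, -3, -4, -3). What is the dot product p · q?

-16

p · q = 3·(-2) + (-5)·3 + 4·(-3) + (-2)·(-4) + (-3)·(-3) = -6 - 15 - 12 + 8 + 9 = -16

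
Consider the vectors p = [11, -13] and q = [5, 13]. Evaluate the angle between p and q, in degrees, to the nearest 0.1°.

118.7

p · q = 11·5 + (-13)·13 = 55 - 169 = -114
|p|² = 121 + 169 = 290,  |p| = √290 ≈ 17.029386
|q|² = 25 + 169 = 194,  |q| = √194 ≈ 13.928388
cos θ = -114 / (17.029386 · 13.928388) ≈ -0.48062
θ = arccos(-0.48062) ≈ 118.7°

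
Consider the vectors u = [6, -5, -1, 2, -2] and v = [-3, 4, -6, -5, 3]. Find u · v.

u · v = 6·(-3) + (-5)·4 + (-1)·(-6) + 2·(-5) + (-2)·3 = -18 - 20 + 6 - 10 - 6 = -48

-48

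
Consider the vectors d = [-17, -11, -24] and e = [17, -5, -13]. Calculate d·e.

d · e = (-17)·17 + (-11)·(-5) + (-24)·(-13) = -289 + 55 + 312 = 78

78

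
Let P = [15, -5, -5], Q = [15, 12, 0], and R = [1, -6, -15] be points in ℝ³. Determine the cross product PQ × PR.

(-165, -70, 238)

PQ = (0, 17, 5)
PR = (-14, -1, -10)
i: 17·(-10) - 5·(-1) = -170 - (-5) = -165
j: 5·(-14) - 0·(-10) = -70 - 0 = -70
k: 0·(-1) - 17·(-14) = 0 - (-238) = 238
PQ × PR = (-165, -70, 238)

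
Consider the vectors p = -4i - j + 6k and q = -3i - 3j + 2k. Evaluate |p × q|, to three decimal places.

i: (-1)·2 - 6·(-3) = -2 - (-18) = 16
j: 6·(-3) - (-4)·2 = -18 - (-8) = -10
k: (-4)·(-3) - (-1)·(-3) = 12 - 3 = 9
p × q = (16, -10, 9)
|p × q| = √(16² + (-10)² + 9²) = √437 ≈ 20.9045

20.905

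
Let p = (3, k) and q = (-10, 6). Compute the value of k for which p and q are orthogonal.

5

p · q = 3·(-10) + k·6 = -30 + 6k
Set equal to 0: 6k = 30, so k = 5.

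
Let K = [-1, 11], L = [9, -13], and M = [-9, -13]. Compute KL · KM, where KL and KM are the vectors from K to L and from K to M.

496

KL = L − K = (10, -24)
KM = M − K = (-8, -24)
KL · KM = 10·(-8) + (-24)·(-24) = -80 + 576 = 496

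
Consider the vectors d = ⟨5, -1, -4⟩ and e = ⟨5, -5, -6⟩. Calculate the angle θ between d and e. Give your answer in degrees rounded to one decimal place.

d · e = 5·5 + (-1)·(-5) + (-4)·(-6) = 25 + 5 + 24 = 54
|d|² = 25 + 1 + 16 = 42,  |d| = √42 ≈ 6.480741
|e|² = 25 + 25 + 36 = 86,  |e| = √86 ≈ 9.273618
cos θ = 54 / (6.480741 · 9.273618) ≈ 0.89850
θ = arccos(0.89850) ≈ 26.0°

26.0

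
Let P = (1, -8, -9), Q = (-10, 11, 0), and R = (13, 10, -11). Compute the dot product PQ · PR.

PQ = Q − P = (-11, 19, 9)
PR = R − P = (12, 18, -2)
PQ · PR = (-11)·12 + 19·18 + 9·(-2) = -132 + 342 - 18 = 192

192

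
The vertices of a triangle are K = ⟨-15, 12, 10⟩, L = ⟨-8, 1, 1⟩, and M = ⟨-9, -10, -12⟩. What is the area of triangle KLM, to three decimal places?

KL = (7, -11, -9),  KM = (6, -22, -22)
i: (-11)·(-22) - (-9)·(-22) = 242 - 198 = 44
j: (-9)·6 - 7·(-22) = -54 - (-154) = 100
k: 7·(-22) - (-11)·6 = -154 - (-66) = -88
KL × KM = (44, 100, -88)
|KL × KM| = √19680 ≈ 140.2854
area = ½ · 140.2854 ≈ 70.143

70.143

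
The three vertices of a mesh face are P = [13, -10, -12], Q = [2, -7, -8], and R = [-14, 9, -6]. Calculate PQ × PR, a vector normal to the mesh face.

(-58, -42, -128)

PQ = (-11, 3, 4)
PR = (-27, 19, 6)
i: 3·6 - 4·19 = 18 - 76 = -58
j: 4·(-27) - (-11)·6 = -108 - (-66) = -42
k: (-11)·19 - 3·(-27) = -209 - (-81) = -128
PQ × PR = (-58, -42, -128)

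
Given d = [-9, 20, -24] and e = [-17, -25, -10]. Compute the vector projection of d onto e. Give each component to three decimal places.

(1.794, 2.638, 1.055)

d · e = (-9)·(-17) + 20·(-25) + (-24)·(-10) = 153 - 500 + 240 = -107
|e|² = 289 + 625 + 100 = 1014
proj_e d = (-107/1014) · (-17, -25, -10) ≈ (1.794, 2.638, 1.055)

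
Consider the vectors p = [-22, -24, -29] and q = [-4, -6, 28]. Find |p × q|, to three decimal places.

1119.302

i: (-24)·28 - (-29)·(-6) = -672 - 174 = -846
j: (-29)·(-4) - (-22)·28 = 116 - (-616) = 732
k: (-22)·(-6) - (-24)·(-4) = 132 - 96 = 36
p × q = (-846, 732, 36)
|p × q| = √((-846)² + 732² + 36²) = √1252836 ≈ 1119.3016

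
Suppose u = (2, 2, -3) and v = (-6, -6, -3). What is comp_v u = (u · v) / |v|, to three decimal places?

-1.667

u · v = 2·(-6) + 2·(-6) + (-3)·(-3) = -12 - 12 + 9 = -15
|v| = √(36 + 36 + 9) = √81 ≈ 9.0000
comp_v u = -15 / √81 ≈ -1.667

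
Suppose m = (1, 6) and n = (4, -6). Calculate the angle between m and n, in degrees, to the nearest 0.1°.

m · n = 1·4 + 6·(-6) = 4 - 36 = -32
|m|² = 1 + 36 = 37,  |m| = √37 ≈ 6.082763
|n|² = 16 + 36 = 52,  |n| = √52 ≈ 7.211103
cos θ = -32 / (6.082763 · 7.211103) ≈ -0.72954
θ = arccos(-0.72954) ≈ 136.8°

136.8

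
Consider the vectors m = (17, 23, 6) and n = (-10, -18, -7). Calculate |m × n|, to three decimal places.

109.845

i: 23·(-7) - 6·(-18) = -161 - (-108) = -53
j: 6·(-10) - 17·(-7) = -60 - (-119) = 59
k: 17·(-18) - 23·(-10) = -306 - (-230) = -76
m × n = (-53, 59, -76)
|m × n| = √((-53)² + 59² + (-76)²) = √12066 ≈ 109.8453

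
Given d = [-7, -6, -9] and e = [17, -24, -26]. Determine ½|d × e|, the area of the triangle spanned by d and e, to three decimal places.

217.212

i: (-6)·(-26) - (-9)·(-24) = 156 - 216 = -60
j: (-9)·17 - (-7)·(-26) = -153 - 182 = -335
k: (-7)·(-24) - (-6)·17 = 168 - (-102) = 270
d × e = (-60, -335, 270)
|d × e| = √((-60)² + (-335)² + 270²) = √188725 ≈ 434.4249
area = ½ · 434.4249 ≈ 217.212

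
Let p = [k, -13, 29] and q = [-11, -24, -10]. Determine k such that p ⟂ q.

2

p · q = k·(-11) + (-13)·(-24) + 29·(-10) = 22 - 11k
Set equal to 0: -11k = -22, so k = 2.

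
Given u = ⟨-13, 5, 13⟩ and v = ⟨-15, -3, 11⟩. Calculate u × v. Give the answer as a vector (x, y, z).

(94, -52, 114)

i: 5·11 - 13·(-3) = 55 - (-39) = 94
j: 13·(-15) - (-13)·11 = -195 - (-143) = -52
k: (-13)·(-3) - 5·(-15) = 39 - (-75) = 114
u × v = (94, -52, 114)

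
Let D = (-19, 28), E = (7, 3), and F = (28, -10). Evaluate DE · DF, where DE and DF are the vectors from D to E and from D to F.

DE = E − D = (26, -25)
DF = F − D = (47, -38)
DE · DF = 26·47 + (-25)·(-38) = 1222 + 950 = 2172

2172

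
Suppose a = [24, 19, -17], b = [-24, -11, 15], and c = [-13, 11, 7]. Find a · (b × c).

598

b × c:
i: (-11)·7 - 15·11 = -77 - 165 = -242
j: 15·(-13) - (-24)·7 = -195 - (-168) = -27
k: (-24)·11 - (-11)·(-13) = -264 - 143 = -407
b × c = (-242, -27, -407)
a · (b × c) = 24·(-242) + 19·(-27) + (-17)·(-407) = -5808 - 513 + 6919 = 598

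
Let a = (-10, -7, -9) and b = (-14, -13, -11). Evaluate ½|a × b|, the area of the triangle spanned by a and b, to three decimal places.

i: (-7)·(-11) - (-9)·(-13) = 77 - 117 = -40
j: (-9)·(-14) - (-10)·(-11) = 126 - 110 = 16
k: (-10)·(-13) - (-7)·(-14) = 130 - 98 = 32
a × b = (-40, 16, 32)
|a × b| = √((-40)² + 16² + 32²) = √2880 ≈ 53.6656
area = ½ · 53.6656 ≈ 26.833

26.833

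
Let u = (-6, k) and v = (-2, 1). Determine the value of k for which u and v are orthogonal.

-12

u · v = (-6)·(-2) + k·1 = 12 + 1k
Set equal to 0: 1k = -12, so k = -12.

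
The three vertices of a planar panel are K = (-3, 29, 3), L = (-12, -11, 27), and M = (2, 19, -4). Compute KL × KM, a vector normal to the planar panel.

(520, 57, 290)

KL = (-9, -40, 24)
KM = (5, -10, -7)
i: (-40)·(-7) - 24·(-10) = 280 - (-240) = 520
j: 24·5 - (-9)·(-7) = 120 - 63 = 57
k: (-9)·(-10) - (-40)·5 = 90 - (-200) = 290
KL × KM = (520, 57, 290)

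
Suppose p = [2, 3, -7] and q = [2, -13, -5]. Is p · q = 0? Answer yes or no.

p · q = 2·2 + 3·(-13) + (-7)·(-5) = 4 - 39 + 35 = 0
Zero, so the vectors are orthogonal.

yes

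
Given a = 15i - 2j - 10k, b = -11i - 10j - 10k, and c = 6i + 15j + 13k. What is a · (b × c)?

1184

b × c:
i: (-10)·13 - (-10)·15 = -130 - (-150) = 20
j: (-10)·6 - (-11)·13 = -60 - (-143) = 83
k: (-11)·15 - (-10)·6 = -165 - (-60) = -105
b × c = (20, 83, -105)
a · (b × c) = 15·20 + (-2)·83 + (-10)·(-105) = 300 - 166 + 1050 = 1184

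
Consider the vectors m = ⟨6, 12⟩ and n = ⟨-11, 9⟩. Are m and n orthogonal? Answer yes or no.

m · n = 6·(-11) + 12·9 = -66 + 108 = 42
Nonzero, so the vectors are not orthogonal.

no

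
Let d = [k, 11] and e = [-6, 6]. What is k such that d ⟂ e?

d · e = k·(-6) + 11·6 = 66 - 6k
Set equal to 0: -6k = -66, so k = 11.

11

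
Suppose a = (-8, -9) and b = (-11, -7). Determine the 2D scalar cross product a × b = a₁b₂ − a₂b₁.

-43

(-8)·(-7) - (-9)·(-11) = 56 - 99 = -43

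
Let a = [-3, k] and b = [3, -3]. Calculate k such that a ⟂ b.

a · b = (-3)·3 + k·(-3) = -9 - 3k
Set equal to 0: -3k = 9, so k = -3.

-3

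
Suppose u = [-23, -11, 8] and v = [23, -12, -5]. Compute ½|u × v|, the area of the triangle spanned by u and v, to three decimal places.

i: (-11)·(-5) - 8·(-12) = 55 - (-96) = 151
j: 8·23 - (-23)·(-5) = 184 - 115 = 69
k: (-23)·(-12) - (-11)·23 = 276 - (-253) = 529
u × v = (151, 69, 529)
|u × v| = √(151² + 69² + 529²) = √307403 ≈ 554.4394
area = ½ · 554.4394 ≈ 277.220

277.220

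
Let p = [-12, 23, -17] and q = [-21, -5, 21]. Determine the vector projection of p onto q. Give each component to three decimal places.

(5.094, 1.213, -5.094)

p · q = (-12)·(-21) + 23·(-5) + (-17)·21 = 252 - 115 - 357 = -220
|q|² = 441 + 25 + 441 = 907
proj_q p = (-220/907) · (-21, -5, 21) ≈ (5.094, 1.213, -5.094)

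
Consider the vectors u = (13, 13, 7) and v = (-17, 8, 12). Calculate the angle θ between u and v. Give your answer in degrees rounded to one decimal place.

u · v = 13·(-17) + 13·8 + 7·12 = -221 + 104 + 84 = -33
|u|² = 169 + 169 + 49 = 387,  |u| = √387 ≈ 19.672316
|v|² = 289 + 64 + 144 = 497,  |v| = √497 ≈ 22.293497
cos θ = -33 / (19.672316 · 22.293497) ≈ -0.07525
θ = arccos(-0.07525) ≈ 94.3°

94.3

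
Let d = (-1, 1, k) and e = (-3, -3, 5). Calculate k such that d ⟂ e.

d · e = (-1)·(-3) + 1·(-3) + k·5 = 0 + 5k
Set equal to 0: 5k = 0, so k = 0.

0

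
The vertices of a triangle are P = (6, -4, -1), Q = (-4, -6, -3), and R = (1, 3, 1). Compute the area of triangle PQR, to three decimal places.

43.012

PQ = (-10, -2, -2),  PR = (-5, 7, 2)
i: (-2)·2 - (-2)·7 = -4 - (-14) = 10
j: (-2)·(-5) - (-10)·2 = 10 - (-20) = 30
k: (-10)·7 - (-2)·(-5) = -70 - 10 = -80
PQ × PR = (10, 30, -80)
|PQ × PR| = √7400 ≈ 86.0233
area = ½ · 86.0233 ≈ 43.012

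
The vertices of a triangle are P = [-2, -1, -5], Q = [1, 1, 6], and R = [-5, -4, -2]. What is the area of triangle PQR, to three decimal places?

28.697

PQ = (3, 2, 11),  PR = (-3, -3, 3)
i: 2·3 - 11·(-3) = 6 - (-33) = 39
j: 11·(-3) - 3·3 = -33 - 9 = -42
k: 3·(-3) - 2·(-3) = -9 - (-6) = -3
PQ × PR = (39, -42, -3)
|PQ × PR| = √3294 ≈ 57.3934
area = ½ · 57.3934 ≈ 28.697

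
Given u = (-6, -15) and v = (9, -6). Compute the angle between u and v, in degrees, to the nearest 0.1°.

u · v = (-6)·9 + (-15)·(-6) = -54 + 90 = 36
|u|² = 36 + 225 = 261,  |u| = √261 ≈ 16.155494
|v|² = 81 + 36 = 117,  |v| = √117 ≈ 10.816654
cos θ = 36 / (16.155494 · 10.816654) ≈ 0.20601
θ = arccos(0.20601) ≈ 78.1°

78.1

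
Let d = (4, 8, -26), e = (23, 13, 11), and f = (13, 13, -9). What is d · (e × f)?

e × f:
i: 13·(-9) - 11·13 = -117 - 143 = -260
j: 11·13 - 23·(-9) = 143 - (-207) = 350
k: 23·13 - 13·13 = 299 - 169 = 130
e × f = (-260, 350, 130)
d · (e × f) = 4·(-260) + 8·350 + (-26)·130 = -1040 + 2800 - 3380 = -1620

-1620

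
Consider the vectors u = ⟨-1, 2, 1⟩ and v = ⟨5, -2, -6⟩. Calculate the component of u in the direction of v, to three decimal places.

-1.861

u · v = (-1)·5 + 2·(-2) + 1·(-6) = -5 - 4 - 6 = -15
|v| = √(25 + 4 + 36) = √65 ≈ 8.0623
comp_v u = -15 / √65 ≈ -1.861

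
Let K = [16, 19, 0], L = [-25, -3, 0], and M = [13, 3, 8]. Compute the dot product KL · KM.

475

KL = L − K = (-41, -22, 0)
KM = M − K = (-3, -16, 8)
KL · KM = (-41)·(-3) + (-22)·(-16) + 0·8 = 123 + 352 + 0 = 475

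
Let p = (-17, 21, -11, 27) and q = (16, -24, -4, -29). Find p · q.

p · q = (-17)·16 + 21·(-24) + (-11)·(-4) + 27·(-29) = -272 - 504 + 44 - 783 = -1515

-1515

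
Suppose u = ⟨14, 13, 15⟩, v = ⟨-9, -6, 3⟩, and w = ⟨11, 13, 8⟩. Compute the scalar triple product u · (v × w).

-618

v × w:
i: (-6)·8 - 3·13 = -48 - 39 = -87
j: 3·11 - (-9)·8 = 33 - (-72) = 105
k: (-9)·13 - (-6)·11 = -117 - (-66) = -51
v × w = (-87, 105, -51)
u · (v × w) = 14·(-87) + 13·105 + 15·(-51) = -1218 + 1365 - 765 = -618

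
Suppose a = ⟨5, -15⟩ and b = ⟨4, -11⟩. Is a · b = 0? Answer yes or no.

no

a · b = 5·4 + (-15)·(-11) = 20 + 165 = 185
Nonzero, so the vectors are not orthogonal.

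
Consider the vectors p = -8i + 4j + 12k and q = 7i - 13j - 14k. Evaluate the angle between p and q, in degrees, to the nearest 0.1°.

p · q = (-8)·7 + 4·(-13) + 12·(-14) = -56 - 52 - 168 = -276
|p|² = 64 + 16 + 144 = 224,  |p| = √224 ≈ 14.966630
|q|² = 49 + 169 + 196 = 414,  |q| = √414 ≈ 20.346990
cos θ = -276 / (14.966630 · 20.346990) ≈ -0.90633
θ = arccos(-0.90633) ≈ 155.0°

155.0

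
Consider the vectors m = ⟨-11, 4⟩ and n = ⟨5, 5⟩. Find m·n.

m · n = (-11)·5 + 4·5 = -55 + 20 = -35

-35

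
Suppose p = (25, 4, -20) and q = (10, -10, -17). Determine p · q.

550

p · q = 25·10 + 4·(-10) + (-20)·(-17) = 250 - 40 + 340 = 550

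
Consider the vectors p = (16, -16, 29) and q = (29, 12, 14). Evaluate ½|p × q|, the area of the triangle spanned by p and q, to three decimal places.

i: (-16)·14 - 29·12 = -224 - 348 = -572
j: 29·29 - 16·14 = 841 - 224 = 617
k: 16·12 - (-16)·29 = 192 - (-464) = 656
p × q = (-572, 617, 656)
|p × q| = √((-572)² + 617² + 656²) = √1138209 ≈ 1066.8688
area = ½ · 1066.8688 ≈ 533.434

533.434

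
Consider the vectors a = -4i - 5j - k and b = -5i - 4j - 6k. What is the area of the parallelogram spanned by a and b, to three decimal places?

i: (-5)·(-6) - (-1)·(-4) = 30 - 4 = 26
j: (-1)·(-5) - (-4)·(-6) = 5 - 24 = -19
k: (-4)·(-4) - (-5)·(-5) = 16 - 25 = -9
a × b = (26, -19, -9)
|a × b| = √(26² + (-19)² + (-9)²) = √1118 ≈ 33.4365

33.437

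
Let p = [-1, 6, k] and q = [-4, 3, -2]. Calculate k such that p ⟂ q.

p · q = (-1)·(-4) + 6·3 + k·(-2) = 22 - 2k
Set equal to 0: -2k = -22, so k = 11.

11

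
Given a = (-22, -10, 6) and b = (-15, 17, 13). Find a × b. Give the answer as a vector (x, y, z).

(-232, 196, -524)

i: (-10)·13 - 6·17 = -130 - 102 = -232
j: 6·(-15) - (-22)·13 = -90 - (-286) = 196
k: (-22)·17 - (-10)·(-15) = -374 - 150 = -524
a × b = (-232, 196, -524)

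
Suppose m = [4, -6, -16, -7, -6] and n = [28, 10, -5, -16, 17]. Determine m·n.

142

m · n = 4·28 + (-6)·10 + (-16)·(-5) + (-7)·(-16) + (-6)·17 = 112 - 60 + 80 + 112 - 102 = 142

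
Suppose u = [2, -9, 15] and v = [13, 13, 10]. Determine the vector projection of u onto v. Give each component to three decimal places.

u · v = 2·13 + (-9)·13 + 15·10 = 26 - 117 + 150 = 59
|v|² = 169 + 169 + 100 = 438
proj_v u = (59/438) · (13, 13, 10) ≈ (1.751, 1.751, 1.347)

(1.751, 1.751, 1.347)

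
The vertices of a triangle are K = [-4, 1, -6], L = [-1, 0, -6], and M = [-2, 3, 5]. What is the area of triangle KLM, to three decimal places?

KL = (3, -1, 0),  KM = (2, 2, 11)
i: (-1)·11 - 0·2 = -11 - 0 = -11
j: 0·2 - 3·11 = 0 - 33 = -33
k: 3·2 - (-1)·2 = 6 - (-2) = 8
KL × KM = (-11, -33, 8)
|KL × KM| = √1274 ≈ 35.6931
area = ½ · 35.6931 ≈ 17.847

17.847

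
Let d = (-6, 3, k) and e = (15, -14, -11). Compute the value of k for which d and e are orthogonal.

d · e = (-6)·15 + 3·(-14) + k·(-11) = -132 - 11k
Set equal to 0: -11k = 132, so k = -12.

-12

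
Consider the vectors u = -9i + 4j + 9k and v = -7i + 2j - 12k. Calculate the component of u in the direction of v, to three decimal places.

u · v = (-9)·(-7) + 4·2 + 9·(-12) = 63 + 8 - 108 = -37
|v| = √(49 + 4 + 144) = √197 ≈ 14.0357
comp_v u = -37 / √197 ≈ -2.636

-2.636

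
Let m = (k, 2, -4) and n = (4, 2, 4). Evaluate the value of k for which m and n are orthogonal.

m · n = k·4 + 2·2 + (-4)·4 = -12 + 4k
Set equal to 0: 4k = 12, so k = 3.

3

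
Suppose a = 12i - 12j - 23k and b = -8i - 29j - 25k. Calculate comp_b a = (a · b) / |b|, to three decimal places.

21.143

a · b = 12·(-8) + (-12)·(-29) + (-23)·(-25) = -96 + 348 + 575 = 827
|b| = √(64 + 841 + 625) = √1530 ≈ 39.1152
comp_b a = 827 / √1530 ≈ 21.143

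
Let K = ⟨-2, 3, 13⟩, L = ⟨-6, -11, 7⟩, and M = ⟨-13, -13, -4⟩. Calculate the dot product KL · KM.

KL = L − K = (-4, -14, -6)
KM = M − K = (-11, -16, -17)
KL · KM = (-4)·(-11) + (-14)·(-16) + (-6)·(-17) = 44 + 224 + 102 = 370

370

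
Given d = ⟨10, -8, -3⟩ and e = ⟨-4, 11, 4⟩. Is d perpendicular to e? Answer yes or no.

no

d · e = 10·(-4) + (-8)·11 + (-3)·4 = -40 - 88 - 12 = -140
Nonzero, so the vectors are not orthogonal.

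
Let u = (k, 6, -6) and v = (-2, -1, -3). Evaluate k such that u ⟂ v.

u · v = k·(-2) + 6·(-1) + (-6)·(-3) = 12 - 2k
Set equal to 0: -2k = -12, so k = 6.

6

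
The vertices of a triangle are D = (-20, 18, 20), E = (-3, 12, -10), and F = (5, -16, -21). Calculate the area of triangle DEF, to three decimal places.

DE = (17, -6, -30),  DF = (25, -34, -41)
i: (-6)·(-41) - (-30)·(-34) = 246 - 1020 = -774
j: (-30)·25 - 17·(-41) = -750 - (-697) = -53
k: 17·(-34) - (-6)·25 = -578 - (-150) = -428
DE × DF = (-774, -53, -428)
|DE × DF| = √785069 ≈ 886.0412
area = ½ · 886.0412 ≈ 443.021

443.021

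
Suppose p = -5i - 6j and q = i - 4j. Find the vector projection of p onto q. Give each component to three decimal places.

p · q = (-5)·1 + (-6)·(-4) = -5 + 24 = 19
|q|² = 1 + 16 = 17
proj_q p = (19/17) · (1, -4) ≈ (1.118, -4.471)

(1.118, -4.471)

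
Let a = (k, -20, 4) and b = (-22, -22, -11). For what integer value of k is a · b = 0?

a · b = k·(-22) + (-20)·(-22) + 4·(-11) = 396 - 22k
Set equal to 0: -22k = -396, so k = 18.

18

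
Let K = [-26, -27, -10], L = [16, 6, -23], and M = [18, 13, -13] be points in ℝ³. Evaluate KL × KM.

(421, -446, 228)

KL = (42, 33, -13)
KM = (44, 40, -3)
i: 33·(-3) - (-13)·40 = -99 - (-520) = 421
j: (-13)·44 - 42·(-3) = -572 - (-126) = -446
k: 42·40 - 33·44 = 1680 - 1452 = 228
KL × KM = (421, -446, 228)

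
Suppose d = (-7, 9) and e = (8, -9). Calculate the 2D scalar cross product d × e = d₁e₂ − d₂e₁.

(-7)·(-9) - 9·8 = 63 - 72 = -9

-9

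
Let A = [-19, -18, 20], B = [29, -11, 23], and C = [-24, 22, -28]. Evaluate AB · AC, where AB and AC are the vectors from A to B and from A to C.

AB = B − A = (48, 7, 3)
AC = C − A = (-5, 40, -48)
AB · AC = 48·(-5) + 7·40 + 3·(-48) = -240 + 280 - 144 = -104

-104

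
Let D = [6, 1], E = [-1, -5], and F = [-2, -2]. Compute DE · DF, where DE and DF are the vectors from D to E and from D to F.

74

DE = E − D = (-7, -6)
DF = F − D = (-8, -3)
DE · DF = (-7)·(-8) + (-6)·(-3) = 56 + 18 = 74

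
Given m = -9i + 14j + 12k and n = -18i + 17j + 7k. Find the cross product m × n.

i: 14·7 - 12·17 = 98 - 204 = -106
j: 12·(-18) - (-9)·7 = -216 - (-63) = -153
k: (-9)·17 - 14·(-18) = -153 - (-252) = 99
m × n = (-106, -153, 99)

(-106, -153, 99)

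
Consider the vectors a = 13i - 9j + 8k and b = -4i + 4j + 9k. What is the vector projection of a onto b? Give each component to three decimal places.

a · b = 13·(-4) + (-9)·4 + 8·9 = -52 - 36 + 72 = -16
|b|² = 16 + 16 + 81 = 113
proj_b a = (-16/113) · (-4, 4, 9) ≈ (0.566, -0.566, -1.274)

(0.566, -0.566, -1.274)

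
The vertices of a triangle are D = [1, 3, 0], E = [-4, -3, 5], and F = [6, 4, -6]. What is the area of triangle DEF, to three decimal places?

20.069

DE = (-5, -6, 5),  DF = (5, 1, -6)
i: (-6)·(-6) - 5·1 = 36 - 5 = 31
j: 5·5 - (-5)·(-6) = 25 - 30 = -5
k: (-5)·1 - (-6)·5 = -5 - (-30) = 25
DE × DF = (31, -5, 25)
|DE × DF| = √1611 ≈ 40.1373
area = ½ · 40.1373 ≈ 20.069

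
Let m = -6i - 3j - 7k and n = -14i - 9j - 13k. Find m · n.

m · n = (-6)·(-14) + (-3)·(-9) + (-7)·(-13) = 84 + 27 + 91 = 202

202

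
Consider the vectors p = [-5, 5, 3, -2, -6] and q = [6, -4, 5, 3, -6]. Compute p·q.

-5

p · q = (-5)·6 + 5·(-4) + 3·5 + (-2)·3 + (-6)·(-6) = -30 - 20 + 15 - 6 + 36 = -5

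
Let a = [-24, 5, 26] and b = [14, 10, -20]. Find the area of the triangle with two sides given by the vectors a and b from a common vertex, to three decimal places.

i: 5·(-20) - 26·10 = -100 - 260 = -360
j: 26·14 - (-24)·(-20) = 364 - 480 = -116
k: (-24)·10 - 5·14 = -240 - 70 = -310
a × b = (-360, -116, -310)
|a × b| = √((-360)² + (-116)² + (-310)²) = √239156 ≈ 489.0358
area = ½ · 489.0358 ≈ 244.518

244.518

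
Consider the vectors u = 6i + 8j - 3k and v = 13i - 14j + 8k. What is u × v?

i: 8·8 - (-3)·(-14) = 64 - 42 = 22
j: (-3)·13 - 6·8 = -39 - 48 = -87
k: 6·(-14) - 8·13 = -84 - 104 = -188
u × v = (22, -87, -188)

(22, -87, -188)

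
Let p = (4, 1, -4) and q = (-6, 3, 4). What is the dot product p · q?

-37

p · q = 4·(-6) + 1·3 + (-4)·4 = -24 + 3 - 16 = -37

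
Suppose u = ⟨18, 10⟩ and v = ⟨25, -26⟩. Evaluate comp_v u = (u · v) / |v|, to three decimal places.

5.268

u · v = 18·25 + 10·(-26) = 450 - 260 = 190
|v| = √(625 + 676) = √1301 ≈ 36.0694
comp_v u = 190 / √1301 ≈ 5.268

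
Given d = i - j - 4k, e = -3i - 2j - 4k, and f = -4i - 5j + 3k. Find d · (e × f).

e × f:
i: (-2)·3 - (-4)·(-5) = -6 - 20 = -26
j: (-4)·(-4) - (-3)·3 = 16 - (-9) = 25
k: (-3)·(-5) - (-2)·(-4) = 15 - 8 = 7
e × f = (-26, 25, 7)
d · (e × f) = 1·(-26) + (-1)·25 + (-4)·7 = -26 - 25 - 28 = -79

-79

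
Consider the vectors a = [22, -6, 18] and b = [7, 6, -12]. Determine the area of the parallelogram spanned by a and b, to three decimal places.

i: (-6)·(-12) - 18·6 = 72 - 108 = -36
j: 18·7 - 22·(-12) = 126 - (-264) = 390
k: 22·6 - (-6)·7 = 132 - (-42) = 174
a × b = (-36, 390, 174)
|a × b| = √((-36)² + 390² + 174²) = √183672 ≈ 428.5697

428.570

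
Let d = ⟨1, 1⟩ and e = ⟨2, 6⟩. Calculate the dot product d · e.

d · e = 1·2 + 1·6 = 2 + 6 = 8

8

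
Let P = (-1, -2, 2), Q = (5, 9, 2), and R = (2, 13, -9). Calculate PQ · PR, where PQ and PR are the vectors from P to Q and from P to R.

PQ = Q − P = (6, 11, 0)
PR = R − P = (3, 15, -11)
PQ · PR = 6·3 + 11·15 + 0·(-11) = 18 + 165 + 0 = 183

183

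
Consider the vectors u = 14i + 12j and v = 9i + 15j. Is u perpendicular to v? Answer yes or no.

u · v = 14·9 + 12·15 = 126 + 180 = 306
Nonzero, so the vectors are not orthogonal.

no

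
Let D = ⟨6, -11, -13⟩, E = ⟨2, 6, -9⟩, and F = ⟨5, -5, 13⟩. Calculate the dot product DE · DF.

210

DE = E − D = (-4, 17, 4)
DF = F − D = (-1, 6, 26)
DE · DF = (-4)·(-1) + 17·6 + 4·26 = 4 + 102 + 104 = 210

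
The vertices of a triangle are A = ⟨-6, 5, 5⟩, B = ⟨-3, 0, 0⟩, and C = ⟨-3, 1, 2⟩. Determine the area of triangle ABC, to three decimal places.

4.183

AB = (3, -5, -5),  AC = (3, -4, -3)
i: (-5)·(-3) - (-5)·(-4) = 15 - 20 = -5
j: (-5)·3 - 3·(-3) = -15 - (-9) = -6
k: 3·(-4) - (-5)·3 = -12 - (-15) = 3
AB × AC = (-5, -6, 3)
|AB × AC| = √70 ≈ 8.3666
area = ½ · 8.3666 ≈ 4.183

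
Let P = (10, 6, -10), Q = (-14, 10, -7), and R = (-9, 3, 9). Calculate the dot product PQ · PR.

PQ = Q − P = (-24, 4, 3)
PR = R − P = (-19, -3, 19)
PQ · PR = (-24)·(-19) + 4·(-3) + 3·19 = 456 - 12 + 57 = 501

501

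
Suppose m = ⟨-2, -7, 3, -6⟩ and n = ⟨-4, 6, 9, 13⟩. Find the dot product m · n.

-85

m · n = (-2)·(-4) + (-7)·6 + 3·9 + (-6)·13 = 8 - 42 + 27 - 78 = -85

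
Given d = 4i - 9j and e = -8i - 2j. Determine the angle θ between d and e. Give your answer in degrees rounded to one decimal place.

d · e = 4·(-8) + (-9)·(-2) = -32 + 18 = -14
|d|² = 16 + 81 = 97,  |d| = √97 ≈ 9.848858
|e|² = 64 + 4 = 68,  |e| = √68 ≈ 8.246211
cos θ = -14 / (9.848858 · 8.246211) ≈ -0.17238
θ = arccos(-0.17238) ≈ 99.9°

99.9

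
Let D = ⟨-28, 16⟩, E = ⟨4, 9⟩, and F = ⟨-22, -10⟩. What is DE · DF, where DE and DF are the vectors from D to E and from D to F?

374

DE = E − D = (32, -7)
DF = F − D = (6, -26)
DE · DF = 32·6 + (-7)·(-26) = 192 + 182 = 374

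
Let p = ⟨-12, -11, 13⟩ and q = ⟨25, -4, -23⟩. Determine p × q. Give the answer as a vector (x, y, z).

(305, 49, 323)

i: (-11)·(-23) - 13·(-4) = 253 - (-52) = 305
j: 13·25 - (-12)·(-23) = 325 - 276 = 49
k: (-12)·(-4) - (-11)·25 = 48 - (-275) = 323
p × q = (305, 49, 323)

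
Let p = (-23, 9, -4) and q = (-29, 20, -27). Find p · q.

955

p · q = (-23)·(-29) + 9·20 + (-4)·(-27) = 667 + 180 + 108 = 955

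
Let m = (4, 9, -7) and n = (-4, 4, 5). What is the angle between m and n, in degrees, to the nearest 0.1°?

m · n = 4·(-4) + 9·4 + (-7)·5 = -16 + 36 - 35 = -15
|m|² = 16 + 81 + 49 = 146,  |m| = √146 ≈ 12.083046
|n|² = 16 + 16 + 25 = 57,  |n| = √57 ≈ 7.549834
cos θ = -15 / (12.083046 · 7.549834) ≈ -0.16443
θ = arccos(-0.16443) ≈ 99.5°

99.5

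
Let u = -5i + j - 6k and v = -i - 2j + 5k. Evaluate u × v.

i: 1·5 - (-6)·(-2) = 5 - 12 = -7
j: (-6)·(-1) - (-5)·5 = 6 - (-25) = 31
k: (-5)·(-2) - 1·(-1) = 10 - (-1) = 11
u × v = (-7, 31, 11)

(-7, 31, 11)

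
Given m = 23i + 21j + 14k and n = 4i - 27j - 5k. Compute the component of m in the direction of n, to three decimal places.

m · n = 23·4 + 21·(-27) + 14·(-5) = 92 - 567 - 70 = -545
|n| = √(16 + 729 + 25) = √770 ≈ 27.7489
comp_n m = -545 / √770 ≈ -19.640

-19.640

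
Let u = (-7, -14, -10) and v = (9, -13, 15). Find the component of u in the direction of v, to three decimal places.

-1.422

u · v = (-7)·9 + (-14)·(-13) + (-10)·15 = -63 + 182 - 150 = -31
|v| = √(81 + 169 + 225) = √475 ≈ 21.7945
comp_v u = -31 / √475 ≈ -1.422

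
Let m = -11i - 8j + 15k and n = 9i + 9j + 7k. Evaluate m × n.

(-191, 212, -27)

i: (-8)·7 - 15·9 = -56 - 135 = -191
j: 15·9 - (-11)·7 = 135 - (-77) = 212
k: (-11)·9 - (-8)·9 = -99 - (-72) = -27
m × n = (-191, 212, -27)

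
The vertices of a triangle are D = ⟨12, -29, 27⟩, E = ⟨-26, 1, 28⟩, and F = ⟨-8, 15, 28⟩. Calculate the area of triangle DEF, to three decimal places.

536.121

DE = (-38, 30, 1),  DF = (-20, 44, 1)
i: 30·1 - 1·44 = 30 - 44 = -14
j: 1·(-20) - (-38)·1 = -20 - (-38) = 18
k: (-38)·44 - 30·(-20) = -1672 - (-600) = -1072
DE × DF = (-14, 18, -1072)
|DE × DF| = √1149704 ≈ 1072.2425
area = ½ · 1072.2425 ≈ 536.121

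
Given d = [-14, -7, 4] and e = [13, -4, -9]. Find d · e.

-190

d · e = (-14)·13 + (-7)·(-4) + 4·(-9) = -182 + 28 - 36 = -190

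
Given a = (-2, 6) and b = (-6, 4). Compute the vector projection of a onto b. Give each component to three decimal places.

(-4.154, 2.769)

a · b = (-2)·(-6) + 6·4 = 12 + 24 = 36
|b|² = 36 + 16 = 52
proj_b a = (36/52) · (-6, 4) ≈ (-4.154, 2.769)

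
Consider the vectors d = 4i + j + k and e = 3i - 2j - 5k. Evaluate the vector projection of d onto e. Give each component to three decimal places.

d · e = 4·3 + 1·(-2) + 1·(-5) = 12 - 2 - 5 = 5
|e|² = 9 + 4 + 25 = 38
proj_e d = (5/38) · (3, -2, -5) ≈ (0.395, -0.263, -0.658)

(0.395, -0.263, -0.658)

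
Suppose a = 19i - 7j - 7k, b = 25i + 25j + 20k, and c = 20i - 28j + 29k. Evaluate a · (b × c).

b × c:
i: 25·29 - 20·(-28) = 725 - (-560) = 1285
j: 20·20 - 25·29 = 400 - 725 = -325
k: 25·(-28) - 25·20 = -700 - 500 = -1200
b × c = (1285, -325, -1200)
a · (b × c) = 19·1285 + (-7)·(-325) + (-7)·(-1200) = 24415 + 2275 + 8400 = 35090

35090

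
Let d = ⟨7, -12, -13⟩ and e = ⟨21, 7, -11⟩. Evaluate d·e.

d · e = 7·21 + (-12)·7 + (-13)·(-11) = 147 - 84 + 143 = 206

206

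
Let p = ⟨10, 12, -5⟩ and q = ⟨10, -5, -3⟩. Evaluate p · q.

p · q = 10·10 + 12·(-5) + (-5)·(-3) = 100 - 60 + 15 = 55

55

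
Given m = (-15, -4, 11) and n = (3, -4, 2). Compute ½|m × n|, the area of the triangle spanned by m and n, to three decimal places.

i: (-4)·2 - 11·(-4) = -8 - (-44) = 36
j: 11·3 - (-15)·2 = 33 - (-30) = 63
k: (-15)·(-4) - (-4)·3 = 60 - (-12) = 72
m × n = (36, 63, 72)
|m × n| = √(36² + 63² + 72²) = √10449 ≈ 102.2204
area = ½ · 102.2204 ≈ 51.110

51.110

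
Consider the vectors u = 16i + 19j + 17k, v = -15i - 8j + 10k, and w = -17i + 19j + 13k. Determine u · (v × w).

v × w:
i: (-8)·13 - 10·19 = -104 - 190 = -294
j: 10·(-17) - (-15)·13 = -170 - (-195) = 25
k: (-15)·19 - (-8)·(-17) = -285 - 136 = -421
v × w = (-294, 25, -421)
u · (v × w) = 16·(-294) + 19·25 + 17·(-421) = -4704 + 475 - 7157 = -11386

-11386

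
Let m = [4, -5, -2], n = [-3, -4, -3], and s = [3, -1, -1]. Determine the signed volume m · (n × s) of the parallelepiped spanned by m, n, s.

34

n × s:
i: (-4)·(-1) - (-3)·(-1) = 4 - 3 = 1
j: (-3)·3 - (-3)·(-1) = -9 - 3 = -12
k: (-3)·(-1) - (-4)·3 = 3 - (-12) = 15
n × s = (1, -12, 15)
m · (n × s) = 4·1 + (-5)·(-12) + (-2)·15 = 4 + 60 - 30 = 34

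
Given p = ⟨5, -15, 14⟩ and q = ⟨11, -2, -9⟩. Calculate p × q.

i: (-15)·(-9) - 14·(-2) = 135 - (-28) = 163
j: 14·11 - 5·(-9) = 154 - (-45) = 199
k: 5·(-2) - (-15)·11 = -10 - (-165) = 155
p × q = (163, 199, 155)

(163, 199, 155)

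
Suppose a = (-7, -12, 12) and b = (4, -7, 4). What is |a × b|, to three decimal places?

128.378

i: (-12)·4 - 12·(-7) = -48 - (-84) = 36
j: 12·4 - (-7)·4 = 48 - (-28) = 76
k: (-7)·(-7) - (-12)·4 = 49 - (-48) = 97
a × b = (36, 76, 97)
|a × b| = √(36² + 76² + 97²) = √16481 ≈ 128.3783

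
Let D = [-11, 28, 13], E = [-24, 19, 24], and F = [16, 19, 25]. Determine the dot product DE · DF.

DE = E − D = (-13, -9, 11)
DF = F − D = (27, -9, 12)
DE · DF = (-13)·27 + (-9)·(-9) + 11·12 = -351 + 81 + 132 = -138

-138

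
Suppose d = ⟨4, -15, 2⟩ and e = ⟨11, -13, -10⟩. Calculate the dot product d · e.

d · e = 4·11 + (-15)·(-13) + 2·(-10) = 44 + 195 - 20 = 219

219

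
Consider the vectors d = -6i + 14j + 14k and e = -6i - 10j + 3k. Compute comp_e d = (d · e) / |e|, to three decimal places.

-5.149

d · e = (-6)·(-6) + 14·(-10) + 14·3 = 36 - 140 + 42 = -62
|e| = √(36 + 100 + 9) = √145 ≈ 12.0416
comp_e d = -62 / √145 ≈ -5.149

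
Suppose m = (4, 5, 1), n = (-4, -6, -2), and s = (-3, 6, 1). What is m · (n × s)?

32

n × s:
i: (-6)·1 - (-2)·6 = -6 - (-12) = 6
j: (-2)·(-3) - (-4)·1 = 6 - (-4) = 10
k: (-4)·6 - (-6)·(-3) = -24 - 18 = -42
n × s = (6, 10, -42)
m · (n × s) = 4·6 + 5·10 + 1·(-42) = 24 + 50 - 42 = 32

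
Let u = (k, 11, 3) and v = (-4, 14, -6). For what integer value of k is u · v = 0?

u · v = k·(-4) + 11·14 + 3·(-6) = 136 - 4k
Set equal to 0: -4k = -136, so k = 34.

34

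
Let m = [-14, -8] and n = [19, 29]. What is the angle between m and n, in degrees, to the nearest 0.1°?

m · n = (-14)·19 + (-8)·29 = -266 - 232 = -498
|m|² = 196 + 64 = 260,  |m| = √260 ≈ 16.124515
|n|² = 361 + 841 = 1202,  |n| = √1202 ≈ 34.669872
cos θ = -498 / (16.124515 · 34.669872) ≈ -0.89082
θ = arccos(-0.89082) ≈ 153.0°

153.0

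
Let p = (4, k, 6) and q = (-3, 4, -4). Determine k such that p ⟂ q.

9

p · q = 4·(-3) + k·4 + 6·(-4) = -36 + 4k
Set equal to 0: 4k = 36, so k = 9.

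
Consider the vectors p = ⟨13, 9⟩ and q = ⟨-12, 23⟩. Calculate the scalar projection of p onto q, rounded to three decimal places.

1.966

p · q = 13·(-12) + 9·23 = -156 + 207 = 51
|q| = √(144 + 529) = √673 ≈ 25.9422
comp_q p = 51 / √673 ≈ 1.966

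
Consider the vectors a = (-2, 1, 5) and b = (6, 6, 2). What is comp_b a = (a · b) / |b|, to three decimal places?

a · b = (-2)·6 + 1·6 + 5·2 = -12 + 6 + 10 = 4
|b| = √(36 + 36 + 4) = √76 ≈ 8.7178
comp_b a = 4 / √76 ≈ 0.459

0.459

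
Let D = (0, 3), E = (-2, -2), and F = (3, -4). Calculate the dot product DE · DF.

DE = E − D = (-2, -5)
DF = F − D = (3, -7)
DE · DF = (-2)·3 + (-5)·(-7) = -6 + 35 = 29

29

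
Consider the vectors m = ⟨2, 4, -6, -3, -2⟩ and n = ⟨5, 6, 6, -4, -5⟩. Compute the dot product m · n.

m · n = 2·5 + 4·6 + (-6)·6 + (-3)·(-4) + (-2)·(-5) = 10 + 24 - 36 + 12 + 10 = 20

20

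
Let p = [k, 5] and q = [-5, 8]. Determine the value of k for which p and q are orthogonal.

p · q = k·(-5) + 5·8 = 40 - 5k
Set equal to 0: -5k = -40, so k = 8.

8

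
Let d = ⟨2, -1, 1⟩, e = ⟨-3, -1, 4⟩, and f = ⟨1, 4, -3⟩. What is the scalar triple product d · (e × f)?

-32

e × f:
i: (-1)·(-3) - 4·4 = 3 - 16 = -13
j: 4·1 - (-3)·(-3) = 4 - 9 = -5
k: (-3)·4 - (-1)·1 = -12 - (-1) = -11
e × f = (-13, -5, -11)
d · (e × f) = 2·(-13) + (-1)·(-5) + 1·(-11) = -26 + 5 - 11 = -32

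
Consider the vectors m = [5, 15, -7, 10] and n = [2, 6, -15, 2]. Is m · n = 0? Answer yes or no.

m · n = 5·2 + 15·6 + (-7)·(-15) + 10·2 = 10 + 90 + 105 + 20 = 225
Nonzero, so the vectors are not orthogonal.

no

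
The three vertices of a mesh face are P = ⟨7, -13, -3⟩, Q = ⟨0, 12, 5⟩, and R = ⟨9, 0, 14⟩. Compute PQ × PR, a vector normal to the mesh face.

(321, 135, -141)

PQ = (-7, 25, 8)
PR = (2, 13, 17)
i: 25·17 - 8·13 = 425 - 104 = 321
j: 8·2 - (-7)·17 = 16 - (-119) = 135
k: (-7)·13 - 25·2 = -91 - 50 = -141
PQ × PR = (321, 135, -141)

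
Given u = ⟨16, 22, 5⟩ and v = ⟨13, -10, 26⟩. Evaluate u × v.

i: 22·26 - 5·(-10) = 572 - (-50) = 622
j: 5·13 - 16·26 = 65 - 416 = -351
k: 16·(-10) - 22·13 = -160 - 286 = -446
u × v = (622, -351, -446)

(622, -351, -446)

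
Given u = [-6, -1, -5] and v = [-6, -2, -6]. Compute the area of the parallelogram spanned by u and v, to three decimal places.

i: (-1)·(-6) - (-5)·(-2) = 6 - 10 = -4
j: (-5)·(-6) - (-6)·(-6) = 30 - 36 = -6
k: (-6)·(-2) - (-1)·(-6) = 12 - 6 = 6
u × v = (-4, -6, 6)
|u × v| = √((-4)² + (-6)² + 6²) = √88 ≈ 9.3808

9.381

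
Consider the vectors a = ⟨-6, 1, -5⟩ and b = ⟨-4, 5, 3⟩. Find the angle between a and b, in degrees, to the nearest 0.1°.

a · b = (-6)·(-4) + 1·5 + (-5)·3 = 24 + 5 - 15 = 14
|a|² = 36 + 1 + 25 = 62,  |a| = √62 ≈ 7.874008
|b|² = 16 + 25 + 9 = 50,  |b| = √50 ≈ 7.071068
cos θ = 14 / (7.874008 · 7.071068) ≈ 0.25145
θ = arccos(0.25145) ≈ 75.4°

75.4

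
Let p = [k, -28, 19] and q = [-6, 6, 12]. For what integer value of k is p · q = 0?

p · q = k·(-6) + (-28)·6 + 19·12 = 60 - 6k
Set equal to 0: -6k = -60, so k = 10.

10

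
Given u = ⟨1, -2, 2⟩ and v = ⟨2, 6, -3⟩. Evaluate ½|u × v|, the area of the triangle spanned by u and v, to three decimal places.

i: (-2)·(-3) - 2·6 = 6 - 12 = -6
j: 2·2 - 1·(-3) = 4 - (-3) = 7
k: 1·6 - (-2)·2 = 6 - (-4) = 10
u × v = (-6, 7, 10)
|u × v| = √((-6)² + 7² + 10²) = √185 ≈ 13.6015
area = ½ · 13.6015 ≈ 6.801

6.801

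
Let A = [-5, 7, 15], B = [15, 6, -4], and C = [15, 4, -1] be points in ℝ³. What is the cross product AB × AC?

(-41, -60, -40)

AB = (20, -1, -19)
AC = (20, -3, -16)
i: (-1)·(-16) - (-19)·(-3) = 16 - 57 = -41
j: (-19)·20 - 20·(-16) = -380 - (-320) = -60
k: 20·(-3) - (-1)·20 = -60 - (-20) = -40
AB × AC = (-41, -60, -40)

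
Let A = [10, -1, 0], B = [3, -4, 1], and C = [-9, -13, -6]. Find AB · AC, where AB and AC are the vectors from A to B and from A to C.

AB = B − A = (-7, -3, 1)
AC = C − A = (-19, -12, -6)
AB · AC = (-7)·(-19) + (-3)·(-12) + 1·(-6) = 133 + 36 - 6 = 163

163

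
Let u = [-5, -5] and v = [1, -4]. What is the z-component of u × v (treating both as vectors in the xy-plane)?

(-5)·(-4) - (-5)·1 = 20 - (-5) = 25

25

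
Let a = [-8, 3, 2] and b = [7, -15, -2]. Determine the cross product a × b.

(24, -2, 99)

i: 3·(-2) - 2·(-15) = -6 - (-30) = 24
j: 2·7 - (-8)·(-2) = 14 - 16 = -2
k: (-8)·(-15) - 3·7 = 120 - 21 = 99
a × b = (24, -2, 99)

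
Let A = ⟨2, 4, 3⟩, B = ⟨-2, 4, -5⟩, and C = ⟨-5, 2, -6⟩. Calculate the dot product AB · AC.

AB = B − A = (-4, 0, -8)
AC = C − A = (-7, -2, -9)
AB · AC = (-4)·(-7) + 0·(-2) + (-8)·(-9) = 28 + 0 + 72 = 100

100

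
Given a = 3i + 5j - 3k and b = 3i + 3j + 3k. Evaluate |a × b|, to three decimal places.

30.594

i: 5·3 - (-3)·3 = 15 - (-9) = 24
j: (-3)·3 - 3·3 = -9 - 9 = -18
k: 3·3 - 5·3 = 9 - 15 = -6
a × b = (24, -18, -6)
|a × b| = √(24² + (-18)² + (-6)²) = √936 ≈ 30.5941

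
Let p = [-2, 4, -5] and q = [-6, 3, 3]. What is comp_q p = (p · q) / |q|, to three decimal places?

1.225

p · q = (-2)·(-6) + 4·3 + (-5)·3 = 12 + 12 - 15 = 9
|q| = √(36 + 9 + 9) = √54 ≈ 7.3485
comp_q p = 9 / √54 ≈ 1.225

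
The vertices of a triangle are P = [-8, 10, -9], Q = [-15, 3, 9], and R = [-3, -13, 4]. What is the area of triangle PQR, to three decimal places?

PQ = (-7, -7, 18),  PR = (5, -23, 13)
i: (-7)·13 - 18·(-23) = -91 - (-414) = 323
j: 18·5 - (-7)·13 = 90 - (-91) = 181
k: (-7)·(-23) - (-7)·5 = 161 - (-35) = 196
PQ × PR = (323, 181, 196)
|PQ × PR| = √175506 ≈ 418.9344
area = ½ · 418.9344 ≈ 209.467

209.467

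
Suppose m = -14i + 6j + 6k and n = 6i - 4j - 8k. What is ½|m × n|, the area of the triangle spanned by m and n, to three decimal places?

i: 6·(-8) - 6·(-4) = -48 - (-24) = -24
j: 6·6 - (-14)·(-8) = 36 - 112 = -76
k: (-14)·(-4) - 6·6 = 56 - 36 = 20
m × n = (-24, -76, 20)
|m × n| = √((-24)² + (-76)² + 20²) = √6752 ≈ 82.1706
area = ½ · 82.1706 ≈ 41.085

41.085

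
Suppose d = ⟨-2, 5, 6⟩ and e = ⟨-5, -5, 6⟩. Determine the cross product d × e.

i: 5·6 - 6·(-5) = 30 - (-30) = 60
j: 6·(-5) - (-2)·6 = -30 - (-12) = -18
k: (-2)·(-5) - 5·(-5) = 10 - (-25) = 35
d × e = (60, -18, 35)

(60, -18, 35)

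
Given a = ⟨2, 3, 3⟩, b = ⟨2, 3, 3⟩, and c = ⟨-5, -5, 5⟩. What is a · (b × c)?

b × c:
i: 3·5 - 3·(-5) = 15 - (-15) = 30
j: 3·(-5) - 2·5 = -15 - 10 = -25
k: 2·(-5) - 3·(-5) = -10 - (-15) = 5
b × c = (30, -25, 5)
a · (b × c) = 2·30 + 3·(-25) + 3·5 = 60 - 75 + 15 = 0

0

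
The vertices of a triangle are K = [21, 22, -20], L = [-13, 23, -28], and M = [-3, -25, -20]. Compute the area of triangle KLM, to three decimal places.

838.022

KL = (-34, 1, -8),  KM = (-24, -47, 0)
i: 1·0 - (-8)·(-47) = 0 - 376 = -376
j: (-8)·(-24) - (-34)·0 = 192 - 0 = 192
k: (-34)·(-47) - 1·(-24) = 1598 - (-24) = 1622
KL × KM = (-376, 192, 1622)
|KL × KM| = √2809124 ≈ 1676.0442
area = ½ · 1676.0442 ≈ 838.022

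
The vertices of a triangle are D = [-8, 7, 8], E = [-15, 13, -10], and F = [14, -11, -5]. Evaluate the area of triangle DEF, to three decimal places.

DE = (-7, 6, -18),  DF = (22, -18, -13)
i: 6·(-13) - (-18)·(-18) = -78 - 324 = -402
j: (-18)·22 - (-7)·(-13) = -396 - 91 = -487
k: (-7)·(-18) - 6·22 = 126 - 132 = -6
DE × DF = (-402, -487, -6)
|DE × DF| = √398809 ≈ 631.5133
area = ½ · 631.5133 ≈ 315.757

315.757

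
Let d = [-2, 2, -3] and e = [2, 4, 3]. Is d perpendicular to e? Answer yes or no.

d · e = (-2)·2 + 2·4 + (-3)·3 = -4 + 8 - 9 = -5
Nonzero, so the vectors are not orthogonal.

no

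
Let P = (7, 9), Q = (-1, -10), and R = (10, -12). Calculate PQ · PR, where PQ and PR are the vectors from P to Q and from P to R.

PQ = Q − P = (-8, -19)
PR = R − P = (3, -21)
PQ · PR = (-8)·3 + (-19)·(-21) = -24 + 399 = 375

375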